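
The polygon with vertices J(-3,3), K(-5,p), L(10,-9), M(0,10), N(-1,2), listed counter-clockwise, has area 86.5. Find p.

0

The doubled signed area Σ (x_i y_{i+1} − x_{i+1} y_i) is linear in p.
With p=0 it equals 173; the coefficient of p is -13 (from the two edges through K).
So -13·p + 173 = 2·86.5 = 173 ⇒ p = 0.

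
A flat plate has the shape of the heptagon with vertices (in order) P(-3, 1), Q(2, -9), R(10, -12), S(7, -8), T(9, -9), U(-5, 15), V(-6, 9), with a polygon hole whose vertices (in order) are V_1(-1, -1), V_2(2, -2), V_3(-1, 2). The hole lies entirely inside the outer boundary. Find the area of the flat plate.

125.5

Outer boundary:
Apply the shoelace (surveyor's) formula: 2A = Σ (x_i·y_{i+1} − x_{i+1}·y_i), indices taken mod 7.
Cross-terms: 25, 66, 4, 9, 90, 45, 21  ⇒  Σ = 260
Area = |Σ|/2 = 130.
Hole:
Cross-terms: 4, 2, 3  ⇒  Σ = 9
Area = |Σ|/2 = 4.5.
Net area = 130 − 4.5 = 125.5.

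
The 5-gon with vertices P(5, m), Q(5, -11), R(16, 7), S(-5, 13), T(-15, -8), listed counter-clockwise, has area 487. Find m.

-15

Write out the shoelace sum; only the two edges meeting at P involve m:
2·Area = [((-15)·m − 5·(-8)) + (5·(-11) − 5·m)] + 689
       = -20·m + 674 = 974
⇒ m = -15.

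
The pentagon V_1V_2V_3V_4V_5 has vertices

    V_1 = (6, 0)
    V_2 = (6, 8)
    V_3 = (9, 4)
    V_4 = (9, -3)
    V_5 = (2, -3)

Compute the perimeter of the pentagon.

32

|V_1V_2| = √((0)² + (8)²) = √64 = 8
|V_2V_3| = √((3)² + (-4)²) = √25 = 5
|V_3V_4| = √((0)² + (-7)²) = √49 = 7
|V_4V_5| = √((-7)² + (0)²) = √49 = 7
|V_5V_1| = √((4)² + (3)²) = √25 = 5
Perimeter = 8 + 5 + 7 + 7 + 5 = 32.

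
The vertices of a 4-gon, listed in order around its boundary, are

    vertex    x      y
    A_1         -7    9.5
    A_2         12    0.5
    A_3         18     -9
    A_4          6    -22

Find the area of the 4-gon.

Σ = (-117.5) + (-117) + (-342) + (-97) = -673.5
Area = |Σ|/2 = 336.75.

336.75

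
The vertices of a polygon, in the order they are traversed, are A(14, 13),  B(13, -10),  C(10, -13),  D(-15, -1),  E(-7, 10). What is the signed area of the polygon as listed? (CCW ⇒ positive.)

-485.5

Apply the surveyor's formula: 2A = Σ (x_i·y_{i+1} − x_{i+1}·y_i), indices taken mod 5.
Cross-terms: -309, -69, -205, -157, -231  ⇒  Σ = -971
Signed area = Σ/2 = -485.5 (negative ⇒ clockwise traversal).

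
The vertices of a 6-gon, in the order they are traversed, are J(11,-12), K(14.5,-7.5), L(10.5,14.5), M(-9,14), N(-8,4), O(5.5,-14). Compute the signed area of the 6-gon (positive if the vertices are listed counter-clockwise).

456

Apply the shoelace formula: 2A = Σ (x_i·y_{i+1} − x_{i+1}·y_i), indices taken mod 6.
Σ = (91.5) + (289) + (277.5) + (76) + (90) + (88) = 912
Signed area = Σ/2 = 456 (positive ⇒ counter-clockwise traversal).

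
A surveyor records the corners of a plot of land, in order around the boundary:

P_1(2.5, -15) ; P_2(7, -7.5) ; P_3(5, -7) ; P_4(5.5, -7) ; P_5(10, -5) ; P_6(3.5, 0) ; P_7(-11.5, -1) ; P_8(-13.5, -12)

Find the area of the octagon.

245.875

Apply the shoelace (surveyor's) formula: 2A = Σ (x_i·y_{i+1} − x_{i+1}·y_i), indices taken mod 8.
Cross-terms: 86.25, -11.5, 3.5, 42.5, 17.5, -3.5, 124.5, 232.5  ⇒  Σ = 491.75
Area = |Σ|/2 = 245.875.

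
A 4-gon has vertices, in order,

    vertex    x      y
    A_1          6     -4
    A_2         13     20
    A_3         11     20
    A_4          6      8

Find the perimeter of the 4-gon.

|A_1A_2| = √((7)² + (24)²) = √625 = 25
|A_2A_3| = √((-2)² + (0)²) = √4 = 2
|A_3A_4| = √((-5)² + (-12)²) = √169 = 13
|A_4A_1| = √((0)² + (-12)²) = √144 = 12
Perimeter = 25 + 2 + 13 + 12 = 52.

52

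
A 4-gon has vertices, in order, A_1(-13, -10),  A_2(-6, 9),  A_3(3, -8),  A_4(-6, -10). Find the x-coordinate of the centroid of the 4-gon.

Apply the shoelace formula. First the cross-terms c_i = x_i·y_{i+1} − x_{i+1}·y_i:
  -177, 21, -78, -70  ⇒  2A = -304, A = -152.
Then Σ (x_i + x_{i+1})·c_i = 4864, so x̄ = 4864 / (6·(-152)) = -16/3.

-16/3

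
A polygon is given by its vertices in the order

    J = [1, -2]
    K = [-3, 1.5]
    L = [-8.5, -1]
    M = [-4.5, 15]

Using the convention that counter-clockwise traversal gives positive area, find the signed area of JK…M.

Apply the shoelace (surveyor's) formula: 2A = Σ (x_i·y_{i+1} − x_{i+1}·y_i), indices taken mod 4.
Σ = (-4.5) + (15.75) + (-132) + (-6) = -126.75
Signed area = Σ/2 = -63.375 (negative ⇒ clockwise traversal).

-63.375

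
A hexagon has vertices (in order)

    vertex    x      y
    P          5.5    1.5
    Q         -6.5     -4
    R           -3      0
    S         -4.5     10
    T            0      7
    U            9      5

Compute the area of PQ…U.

Apply the shoelace formula: 2A = Σ (x_i·y_{i+1} − x_{i+1}·y_i), indices taken mod 6.
Σ = (-12.25) + (-12) + (-30) + (-31.5) + (-63) + (-14) = -162.75
Area = |Σ|/2 = 81.375.

81.375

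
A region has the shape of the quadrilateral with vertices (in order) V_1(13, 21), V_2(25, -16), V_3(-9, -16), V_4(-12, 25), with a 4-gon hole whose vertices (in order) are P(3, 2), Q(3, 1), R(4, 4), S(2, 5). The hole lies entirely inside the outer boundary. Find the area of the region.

1132.5

Outer boundary:
Σ = (-733) + (-544) + (-417) + (-577) = -2271
Area = |Σ|/2 = 1135.5.
Hole:
Apply the shoelace (surveyor's) formula: 2A = Σ (x_i·y_{i+1} − x_{i+1}·y_i), indices taken mod 4.
P→Q: (3)(1) − (3)(2) = -3
Q→R: (3)(4) − (4)(1) = 8
R→S: (4)(5) − (2)(4) = 12
S→P: (2)(2) − (3)(5) = -11
Σ = 6
Area = |Σ|/2 = 3.
Net area = 1135.5 − 3 = 1132.5.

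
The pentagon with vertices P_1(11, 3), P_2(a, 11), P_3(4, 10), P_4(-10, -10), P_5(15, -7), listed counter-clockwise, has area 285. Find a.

13

Write out the shoelace sum; only the two edges meeting at P_2 involve a:
2·Area = [(11·11 − a·3) + (a·10 − 4·11)] + 402
       = 7·a + 479 = 570
⇒ a = 13.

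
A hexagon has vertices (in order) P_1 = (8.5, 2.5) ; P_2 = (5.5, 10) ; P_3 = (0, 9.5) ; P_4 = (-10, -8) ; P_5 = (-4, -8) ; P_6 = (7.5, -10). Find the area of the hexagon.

Σ = (71.25) + (52.25) + (95) + (48) + (100) + (103.75) = 470.25
Area = |Σ|/2 = 235.125.

235.125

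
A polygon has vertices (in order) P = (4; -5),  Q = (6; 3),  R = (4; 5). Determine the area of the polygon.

10

Σ = (42) + (18) + (-40) = 20
Area = |Σ|/2 = 10.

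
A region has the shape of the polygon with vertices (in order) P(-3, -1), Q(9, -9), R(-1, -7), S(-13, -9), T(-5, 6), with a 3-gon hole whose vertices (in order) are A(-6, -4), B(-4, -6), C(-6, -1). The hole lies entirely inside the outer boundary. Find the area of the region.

Outer boundary:
Apply Gauss's area formula: 2A = Σ (x_i·y_{i+1} − x_{i+1}·y_i), indices taken mod 5.
Σ = (36) + (-72) + (-82) + (-123) + (23) = -218
Area = |Σ|/2 = 109.
Hole:
Apply the shoelace (surveyor's) formula: 2A = Σ (x_i·y_{i+1} − x_{i+1}·y_i), indices taken mod 3.
Σ = (20) + (-32) + (18) = 6
Area = |Σ|/2 = 3.
Net area = 109 − 3 = 106.

106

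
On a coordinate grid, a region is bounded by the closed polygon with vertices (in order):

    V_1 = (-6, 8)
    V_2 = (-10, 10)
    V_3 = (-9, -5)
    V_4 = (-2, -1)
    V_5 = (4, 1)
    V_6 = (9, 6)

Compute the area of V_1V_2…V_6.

142

Apply the shoelace formula: 2A = Σ (x_i·y_{i+1} − x_{i+1}·y_i), indices taken mod 6.
V_1→V_2: (-6)(10) − (-10)(8) = 20
V_2→V_3: (-10)(-5) − (-9)(10) = 140
V_3→V_4: (-9)(-1) − (-2)(-5) = -1
V_4→V_5: (-2)(1) − (4)(-1) = 2
V_5→V_6: (4)(6) − (9)(1) = 15
V_6→V_1: (9)(8) − (-6)(6) = 108
Σ = 284
Area = |Σ|/2 = 142.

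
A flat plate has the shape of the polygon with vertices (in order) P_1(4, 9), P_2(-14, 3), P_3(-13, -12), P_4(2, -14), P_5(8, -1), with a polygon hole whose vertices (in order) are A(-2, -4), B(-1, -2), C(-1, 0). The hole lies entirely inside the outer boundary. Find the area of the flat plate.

Outer boundary:
Apply the shoelace formula: 2A = Σ (x_i·y_{i+1} − x_{i+1}·y_i), indices taken mod 5.
Cross-terms: 138, 207, 206, 110, 76  ⇒  Σ = 737
Area = |Σ|/2 = 368.5.
Hole:
Apply the shoelace formula: 2A = Σ (x_i·y_{i+1} − x_{i+1}·y_i), indices taken mod 3.
A→B: (-2)(-2) − (-1)(-4) = 0
B→C: (-1)(0) − (-1)(-2) = -2
C→A: (-1)(-4) − (-2)(0) = 4
Σ = 2
Area = |Σ|/2 = 1.
Net area = 368.5 − 1 = 367.5.

367.5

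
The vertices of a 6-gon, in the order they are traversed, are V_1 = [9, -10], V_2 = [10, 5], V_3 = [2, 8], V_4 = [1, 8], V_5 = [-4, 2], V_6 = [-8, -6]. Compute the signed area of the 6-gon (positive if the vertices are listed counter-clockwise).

215.5

Cross-terms: 145, 70, 8, 34, 40, 134  ⇒  Σ = 431
Signed area = Σ/2 = 215.5 (positive ⇒ counter-clockwise traversal).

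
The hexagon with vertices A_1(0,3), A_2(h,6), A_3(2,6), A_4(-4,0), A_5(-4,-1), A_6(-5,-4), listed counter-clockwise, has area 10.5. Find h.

3

The doubled signed area Σ (x_i y_{i+1} − x_{i+1} y_i) is linear in h.
With h=0 it equals 12; the coefficient of h is 3 (from the two edges through A_2).
So 3·h + 12 = 2·10.5 = 21 ⇒ h = 3.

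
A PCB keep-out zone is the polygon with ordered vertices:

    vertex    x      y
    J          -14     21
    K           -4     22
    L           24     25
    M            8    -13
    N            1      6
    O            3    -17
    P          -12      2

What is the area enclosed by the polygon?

Apply the shoelace formula: 2A = Σ (x_i·y_{i+1} − x_{i+1}·y_i), indices taken mod 7.
Σ = (-224) + (-628) + (-512) + (61) + (-35) + (-198) + (-224) = -1760
Area = |Σ|/2 = 880.

880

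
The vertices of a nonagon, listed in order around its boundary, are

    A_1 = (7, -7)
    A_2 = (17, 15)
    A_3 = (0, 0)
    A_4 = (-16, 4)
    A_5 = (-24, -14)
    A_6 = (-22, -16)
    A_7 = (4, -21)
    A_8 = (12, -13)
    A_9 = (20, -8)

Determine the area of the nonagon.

713

Cross-terms: 224, 0, 0, 320, 76, 526, 200, 164, -84  ⇒  Σ = 1426
Area = |Σ|/2 = 713.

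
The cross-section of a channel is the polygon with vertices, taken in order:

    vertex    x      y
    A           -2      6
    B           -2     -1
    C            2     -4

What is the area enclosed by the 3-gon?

14

Cross-terms: 14, 10, 4  ⇒  Σ = 28
Area = |Σ|/2 = 14.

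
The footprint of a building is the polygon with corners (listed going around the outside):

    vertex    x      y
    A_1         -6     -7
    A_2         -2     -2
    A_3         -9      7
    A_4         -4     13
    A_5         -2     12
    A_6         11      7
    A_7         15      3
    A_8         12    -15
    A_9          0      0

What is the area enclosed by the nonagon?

Apply the shoelace (surveyor's) formula: 2A = Σ (x_i·y_{i+1} − x_{i+1}·y_i), indices taken mod 9.
A_1→A_2: (-6)(-2) − (-2)(-7) = -2
A_2→A_3: (-2)(7) − (-9)(-2) = -32
A_3→A_4: (-9)(13) − (-4)(7) = -89
A_4→A_5: (-4)(12) − (-2)(13) = -22
A_5→A_6: (-2)(7) − (11)(12) = -146
A_6→A_7: (11)(3) − (15)(7) = -72
A_7→A_8: (15)(-15) − (12)(3) = -261
A_8→A_9: (12)(0) − (0)(-15) = 0
A_9→A_1: (0)(-7) − (-6)(0) = 0
Σ = -624
Area = |Σ|/2 = 312.

312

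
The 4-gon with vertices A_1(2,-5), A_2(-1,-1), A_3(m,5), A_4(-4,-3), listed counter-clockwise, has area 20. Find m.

-3

The doubled signed area Σ (x_i y_{i+1} − x_{i+1} y_i) is linear in m.
With m=0 it equals 34; the coefficient of m is -2 (from the two edges through A_3).
So -2·m + 34 = 2·20 = 40 ⇒ m = -3.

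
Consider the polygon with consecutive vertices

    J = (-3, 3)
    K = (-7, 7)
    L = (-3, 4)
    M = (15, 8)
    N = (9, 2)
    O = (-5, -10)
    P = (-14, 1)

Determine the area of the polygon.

198.5

Σ = (0) + (-7) + (-84) + (-42) + (-80) + (-145) + (-39) = -397
Area = |Σ|/2 = 198.5.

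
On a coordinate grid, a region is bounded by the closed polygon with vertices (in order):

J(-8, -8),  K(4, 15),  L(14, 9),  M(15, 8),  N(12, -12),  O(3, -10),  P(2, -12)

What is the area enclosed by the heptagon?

386.5

Apply Gauss's area formula: 2A = Σ (x_i·y_{i+1} − x_{i+1}·y_i), indices taken mod 7.
J→K: (-8)(15) − (4)(-8) = -88
K→L: (4)(9) − (14)(15) = -174
L→M: (14)(8) − (15)(9) = -23
M→N: (15)(-12) − (12)(8) = -276
N→O: (12)(-10) − (3)(-12) = -84
O→P: (3)(-12) − (2)(-10) = -16
P→J: (2)(-8) − (-8)(-12) = -112
Σ = -773
Area = |Σ|/2 = 386.5.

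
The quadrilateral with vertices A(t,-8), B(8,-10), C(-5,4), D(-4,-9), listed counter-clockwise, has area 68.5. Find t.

The doubled signed area Σ (x_i y_{i+1} − x_{i+1} y_i) is linear in t.
With t=0 it equals 139; the coefficient of t is -1 (from the two edges through A).
So -1·t + 139 = 2·68.5 = 137 ⇒ t = 2.

2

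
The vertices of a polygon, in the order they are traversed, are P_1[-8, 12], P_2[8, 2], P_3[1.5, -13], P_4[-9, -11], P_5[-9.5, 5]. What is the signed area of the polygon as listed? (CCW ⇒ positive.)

Apply Gauss's area formula: 2A = Σ (x_i·y_{i+1} − x_{i+1}·y_i), indices taken mod 5.
Σ = (-112) + (-107) + (-133.5) + (-149.5) + (-74) = -576
Signed area = Σ/2 = -288 (negative ⇒ clockwise traversal).

-288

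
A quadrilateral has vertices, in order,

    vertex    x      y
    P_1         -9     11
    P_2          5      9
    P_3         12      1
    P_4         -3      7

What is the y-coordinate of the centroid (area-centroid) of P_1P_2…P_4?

Apply Gauss's area formula. First the cross-terms c_i = x_i·y_{i+1} − x_{i+1}·y_i:
  -136, -103, 87, 30  ⇒  2A = -122, A = -61.
Then Σ (y_i + y_{i+1})·c_i = -2514, so ȳ = -2514 / (6·(-61)) = 419/61.

419/61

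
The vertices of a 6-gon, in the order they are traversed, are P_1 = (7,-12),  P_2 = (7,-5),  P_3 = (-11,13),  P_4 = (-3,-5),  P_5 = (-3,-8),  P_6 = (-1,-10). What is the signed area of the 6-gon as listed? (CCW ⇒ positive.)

Apply the surveyor's formula: 2A = Σ (x_i·y_{i+1} − x_{i+1}·y_i), indices taken mod 6.
Σ = (49) + (36) + (94) + (9) + (22) + (82) = 292
Signed area = Σ/2 = 146 (positive ⇒ counter-clockwise traversal).

146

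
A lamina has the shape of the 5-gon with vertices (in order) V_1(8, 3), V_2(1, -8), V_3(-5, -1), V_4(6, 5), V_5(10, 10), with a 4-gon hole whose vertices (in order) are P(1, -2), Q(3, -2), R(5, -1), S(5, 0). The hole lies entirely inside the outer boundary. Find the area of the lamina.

80.5

Outer boundary:
Σ = (-67) + (-41) + (-19) + (10) + (-50) = -167
Area = |Σ|/2 = 83.5.
Hole:
Apply the shoelace formula: 2A = Σ (x_i·y_{i+1} − x_{i+1}·y_i), indices taken mod 4.
Σ = (4) + (7) + (5) + (-10) = 6
Area = |Σ|/2 = 3.
Net area = 83.5 − 3 = 80.5.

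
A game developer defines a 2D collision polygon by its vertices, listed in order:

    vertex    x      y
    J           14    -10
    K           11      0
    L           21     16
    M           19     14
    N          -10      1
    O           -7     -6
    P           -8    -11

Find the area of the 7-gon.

Cross-terms: 110, 176, -10, 159, 67, 29, 234  ⇒  Σ = 765
Area = |Σ|/2 = 382.5.

382.5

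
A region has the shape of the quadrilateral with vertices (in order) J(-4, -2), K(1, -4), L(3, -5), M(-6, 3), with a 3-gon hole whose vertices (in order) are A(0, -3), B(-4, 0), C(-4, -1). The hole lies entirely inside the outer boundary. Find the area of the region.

12

Outer boundary:
J→K: (-4)(-4) − (1)(-2) = 18
K→L: (1)(-5) − (3)(-4) = 7
L→M: (3)(3) − (-6)(-5) = -21
M→J: (-6)(-2) − (-4)(3) = 24
Σ = 28
Area = |Σ|/2 = 14.
Hole:
Apply the shoelace (surveyor's) formula: 2A = Σ (x_i·y_{i+1} − x_{i+1}·y_i), indices taken mod 3.
Σ = (-12) + (4) + (12) = 4
Area = |Σ|/2 = 2.
Net area = 14 − 2 = 12.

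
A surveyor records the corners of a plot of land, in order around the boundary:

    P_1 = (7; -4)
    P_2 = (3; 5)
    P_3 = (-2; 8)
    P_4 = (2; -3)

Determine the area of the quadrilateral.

Apply the surveyor's formula: 2A = Σ (x_i·y_{i+1} − x_{i+1}·y_i), indices taken mod 4.
Σ = (47) + (34) + (-10) + (13) = 84
Area = |Σ|/2 = 42.

42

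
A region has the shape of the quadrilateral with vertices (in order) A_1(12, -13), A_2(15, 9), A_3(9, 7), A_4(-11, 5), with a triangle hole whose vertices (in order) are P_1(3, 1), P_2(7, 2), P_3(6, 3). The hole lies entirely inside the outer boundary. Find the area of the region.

263.5

Outer boundary:
Apply the surveyor's formula: 2A = Σ (x_i·y_{i+1} − x_{i+1}·y_i), indices taken mod 4.
Σ = (303) + (24) + (122) + (83) = 532
Area = |Σ|/2 = 266.
Hole:
Apply the surveyor's formula: 2A = Σ (x_i·y_{i+1} − x_{i+1}·y_i), indices taken mod 3.
Cross-terms: -1, 9, -3  ⇒  Σ = 5
Area = |Σ|/2 = 2.5.
Net area = 266 − 2.5 = 263.5.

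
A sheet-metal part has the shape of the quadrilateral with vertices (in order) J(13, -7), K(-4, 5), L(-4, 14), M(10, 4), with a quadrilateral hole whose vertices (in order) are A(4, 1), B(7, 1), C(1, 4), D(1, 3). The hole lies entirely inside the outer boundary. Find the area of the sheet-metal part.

132.5

Outer boundary:
J→K: (13)(5) − (-4)(-7) = 37
K→L: (-4)(14) − (-4)(5) = -36
L→M: (-4)(4) − (10)(14) = -156
M→J: (10)(-7) − (13)(4) = -122
Σ = -277
Area = |Σ|/2 = 138.5.
Hole:
Σ = (-3) + (27) + (-1) + (-11) = 12
Area = |Σ|/2 = 6.
Net area = 138.5 − 6 = 132.5.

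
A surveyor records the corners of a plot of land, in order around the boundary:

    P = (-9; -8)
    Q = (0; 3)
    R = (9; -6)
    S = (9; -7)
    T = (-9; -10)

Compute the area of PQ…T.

Apply the shoelace formula: 2A = Σ (x_i·y_{i+1} − x_{i+1}·y_i), indices taken mod 5.
Σ = (-27) + (-27) + (-9) + (-153) + (-18) = -234
Area = |Σ|/2 = 117.

117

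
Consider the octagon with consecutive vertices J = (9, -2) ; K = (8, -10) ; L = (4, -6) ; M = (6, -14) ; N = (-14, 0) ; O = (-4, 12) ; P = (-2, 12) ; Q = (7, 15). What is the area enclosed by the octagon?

376.5

Apply the shoelace formula: 2A = Σ (x_i·y_{i+1} − x_{i+1}·y_i), indices taken mod 8.
Cross-terms: -74, -8, -20, -196, -168, -24, -114, -149  ⇒  Σ = -753
Area = |Σ|/2 = 376.5.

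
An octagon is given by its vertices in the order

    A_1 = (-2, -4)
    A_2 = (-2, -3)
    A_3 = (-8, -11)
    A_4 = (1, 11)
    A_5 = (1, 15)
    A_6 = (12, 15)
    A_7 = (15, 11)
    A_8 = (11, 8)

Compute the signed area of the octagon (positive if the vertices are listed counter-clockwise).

-182

Apply the shoelace formula: 2A = Σ (x_i·y_{i+1} − x_{i+1}·y_i), indices taken mod 8.
A_1→A_2: (-2)(-3) − (-2)(-4) = -2
A_2→A_3: (-2)(-11) − (-8)(-3) = -2
A_3→A_4: (-8)(11) − (1)(-11) = -77
A_4→A_5: (1)(15) − (1)(11) = 4
A_5→A_6: (1)(15) − (12)(15) = -165
A_6→A_7: (12)(11) − (15)(15) = -93
A_7→A_8: (15)(8) − (11)(11) = -1
A_8→A_1: (11)(-4) − (-2)(8) = -28
Σ = -364
Signed area = Σ/2 = -182 (negative ⇒ clockwise traversal).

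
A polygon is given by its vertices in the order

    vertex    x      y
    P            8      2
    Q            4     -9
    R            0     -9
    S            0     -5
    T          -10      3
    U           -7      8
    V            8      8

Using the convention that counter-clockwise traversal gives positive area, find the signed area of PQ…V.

Apply Gauss's area formula: 2A = Σ (x_i·y_{i+1} − x_{i+1}·y_i), indices taken mod 7.
Σ = (-80) + (-36) + (0) + (-50) + (-59) + (-120) + (-48) = -393
Signed area = Σ/2 = -196.5 (negative ⇒ clockwise traversal).

-196.5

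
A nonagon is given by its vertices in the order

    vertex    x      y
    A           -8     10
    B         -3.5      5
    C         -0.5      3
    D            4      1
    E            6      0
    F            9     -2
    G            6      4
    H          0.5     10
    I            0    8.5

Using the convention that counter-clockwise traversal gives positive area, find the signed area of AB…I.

Apply the surveyor's formula: 2A = Σ (x_i·y_{i+1} − x_{i+1}·y_i), indices taken mod 9.
Σ = (-5) + (-8) + (-12.5) + (-6) + (-12) + (48) + (58) + (4.25) + (68) = 134.75
Signed area = Σ/2 = 67.375 (positive ⇒ counter-clockwise traversal).

67.375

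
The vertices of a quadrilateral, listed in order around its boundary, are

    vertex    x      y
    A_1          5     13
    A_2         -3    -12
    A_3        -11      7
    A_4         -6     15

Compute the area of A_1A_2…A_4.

225

Apply Gauss's area formula: 2A = Σ (x_i·y_{i+1} − x_{i+1}·y_i), indices taken mod 4.
A_1→A_2: (5)(-12) − (-3)(13) = -21
A_2→A_3: (-3)(7) − (-11)(-12) = -153
A_3→A_4: (-11)(15) − (-6)(7) = -123
A_4→A_1: (-6)(13) − (5)(15) = -153
Σ = -450
Area = |Σ|/2 = 225.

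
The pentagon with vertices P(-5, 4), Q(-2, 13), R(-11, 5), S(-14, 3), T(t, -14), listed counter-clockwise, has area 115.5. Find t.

The doubled signed area Σ (x_i y_{i+1} − x_{i+1} y_i) is linear in t.
With t=0 it equals 239; the coefficient of t is 1 (from the two edges through T).
So 1·t + 239 = 2·115.5 = 231 ⇒ t = -8.

-8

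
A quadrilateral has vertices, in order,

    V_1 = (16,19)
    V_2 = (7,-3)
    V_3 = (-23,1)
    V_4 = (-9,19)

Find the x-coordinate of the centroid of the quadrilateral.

Apply the shoelace (surveyor's) formula. First the cross-terms c_i = x_i·y_{i+1} − x_{i+1}·y_i:
  -181, -62, -428, -475  ⇒  2A = -1146, A = -573.
Then Σ (x_i + x_{i+1})·c_i = 7200, so x̄ = 7200 / (6·(-573)) = -400/191.

-400/191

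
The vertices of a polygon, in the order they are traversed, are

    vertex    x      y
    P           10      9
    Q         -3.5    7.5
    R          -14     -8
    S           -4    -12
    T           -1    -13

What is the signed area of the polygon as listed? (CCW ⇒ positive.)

268.25

Apply Gauss's area formula: 2A = Σ (x_i·y_{i+1} − x_{i+1}·y_i), indices taken mod 5.
P→Q: (10)(7.5) − (-3.5)(9) = 106.5
Q→R: (-3.5)(-8) − (-14)(7.5) = 133
R→S: (-14)(-12) − (-4)(-8) = 136
S→T: (-4)(-13) − (-1)(-12) = 40
T→P: (-1)(9) − (10)(-13) = 121
Σ = 536.5
Signed area = Σ/2 = 268.25 (positive ⇒ counter-clockwise traversal).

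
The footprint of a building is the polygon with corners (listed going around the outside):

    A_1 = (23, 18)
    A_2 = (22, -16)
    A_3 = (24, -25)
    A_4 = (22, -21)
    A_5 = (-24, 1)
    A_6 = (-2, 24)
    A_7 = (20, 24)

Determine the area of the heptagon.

Apply Gauss's area formula: 2A = Σ (x_i·y_{i+1} − x_{i+1}·y_i), indices taken mod 7.
A_1→A_2: (23)(-16) − (22)(18) = -764
A_2→A_3: (22)(-25) − (24)(-16) = -166
A_3→A_4: (24)(-21) − (22)(-25) = 46
A_4→A_5: (22)(1) − (-24)(-21) = -482
A_5→A_6: (-24)(24) − (-2)(1) = -574
A_6→A_7: (-2)(24) − (20)(24) = -528
A_7→A_1: (20)(18) − (23)(24) = -192
Σ = -2660
Area = |Σ|/2 = 1330.

1330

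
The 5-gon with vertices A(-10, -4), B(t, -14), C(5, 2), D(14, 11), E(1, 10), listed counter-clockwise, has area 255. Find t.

8

The doubled signed area Σ (x_i y_{i+1} − x_{i+1} y_i) is linear in t.
With t=0 it equals 462; the coefficient of t is 6 (from the two edges through B).
So 6·t + 462 = 2·255 = 510 ⇒ t = 8.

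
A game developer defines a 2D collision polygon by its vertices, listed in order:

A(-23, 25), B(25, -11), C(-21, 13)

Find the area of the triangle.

Σ = (-372) + (94) + (-226) = -504
Area = |Σ|/2 = 252.

252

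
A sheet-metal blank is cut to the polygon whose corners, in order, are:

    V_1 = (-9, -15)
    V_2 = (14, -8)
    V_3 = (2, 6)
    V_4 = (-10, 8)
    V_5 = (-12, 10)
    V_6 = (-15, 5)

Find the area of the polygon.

Apply the shoelace (surveyor's) formula: 2A = Σ (x_i·y_{i+1} − x_{i+1}·y_i), indices taken mod 6.
Σ = (282) + (100) + (76) + (-4) + (90) + (270) = 814
Area = |Σ|/2 = 407.

407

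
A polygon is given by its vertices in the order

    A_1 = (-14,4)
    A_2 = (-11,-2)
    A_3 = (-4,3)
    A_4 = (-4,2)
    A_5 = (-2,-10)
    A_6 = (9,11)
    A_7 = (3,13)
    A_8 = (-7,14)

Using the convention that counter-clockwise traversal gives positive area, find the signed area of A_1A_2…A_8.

Apply the shoelace formula: 2A = Σ (x_i·y_{i+1} − x_{i+1}·y_i), indices taken mod 8.
Σ = (72) + (-41) + (4) + (44) + (68) + (84) + (133) + (168) = 532
Signed area = Σ/2 = 266 (positive ⇒ counter-clockwise traversal).

266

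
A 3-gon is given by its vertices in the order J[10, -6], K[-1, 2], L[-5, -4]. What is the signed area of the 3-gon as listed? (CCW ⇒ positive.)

Cross-terms: 14, 14, 70  ⇒  Σ = 98
Signed area = Σ/2 = 49 (positive ⇒ counter-clockwise traversal).

49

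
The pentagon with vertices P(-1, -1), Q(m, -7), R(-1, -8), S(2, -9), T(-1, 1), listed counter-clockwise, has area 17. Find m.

Write out the shoelace sum; only the two edges meeting at Q involve m:
2·Area = [((-1)·(-7) − m·(-1)) + (m·(-8) − (-1)·(-7))] + 20
       = -7·m + 20 = 34
⇒ m = -2.

-2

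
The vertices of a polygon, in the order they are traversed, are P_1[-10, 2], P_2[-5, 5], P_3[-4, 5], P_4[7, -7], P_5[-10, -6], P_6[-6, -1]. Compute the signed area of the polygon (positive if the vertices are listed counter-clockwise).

Cross-terms: -40, -5, -7, -112, -26, -22  ⇒  Σ = -212
Signed area = Σ/2 = -106 (negative ⇒ clockwise traversal).

-106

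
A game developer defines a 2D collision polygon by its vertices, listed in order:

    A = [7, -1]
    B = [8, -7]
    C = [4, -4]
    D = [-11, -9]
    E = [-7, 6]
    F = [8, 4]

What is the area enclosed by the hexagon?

183

Apply Gauss's area formula: 2A = Σ (x_i·y_{i+1} − x_{i+1}·y_i), indices taken mod 6.
Cross-terms: -41, -4, -80, -129, -76, -36  ⇒  Σ = -366
Area = |Σ|/2 = 183.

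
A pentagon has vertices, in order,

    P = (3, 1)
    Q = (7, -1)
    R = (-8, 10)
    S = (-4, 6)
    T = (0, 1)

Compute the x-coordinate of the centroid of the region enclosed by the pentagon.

Apply the surveyor's formula. First the cross-terms c_i = x_i·y_{i+1} − x_{i+1}·y_i:
  -10, 62, -8, -4, -3  ⇒  2A = 37, A = 18.5.
Then Σ (x_i + x_{i+1})·c_i = -59, so x̄ = -59 / (6·18.5) = -59/111.

-59/111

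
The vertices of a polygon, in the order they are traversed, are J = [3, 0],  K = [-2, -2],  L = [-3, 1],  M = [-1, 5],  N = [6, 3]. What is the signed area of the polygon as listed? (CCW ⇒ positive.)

-35

Cross-terms: -6, -8, -14, -33, -9  ⇒  Σ = -70
Signed area = Σ/2 = -35 (negative ⇒ clockwise traversal).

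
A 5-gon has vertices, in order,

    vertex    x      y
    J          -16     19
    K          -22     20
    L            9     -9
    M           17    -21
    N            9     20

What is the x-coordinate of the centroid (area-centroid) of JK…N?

Apply Gauss's area formula. First the cross-terms c_i = x_i·y_{i+1} − x_{i+1}·y_i:
  98, 18, -36, 529, 491  ⇒  2A = 1100, A = 550.
Then Σ (x_i + x_{i+1})·c_i = 5423, so x̄ = 5423 / (6·550) = 493/300.

493/300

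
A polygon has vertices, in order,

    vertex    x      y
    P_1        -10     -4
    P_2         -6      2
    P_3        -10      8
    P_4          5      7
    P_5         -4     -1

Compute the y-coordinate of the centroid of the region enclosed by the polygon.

Apply Gauss's area formula. First the cross-terms c_i = x_i·y_{i+1} − x_{i+1}·y_i:
  -44, -28, -110, 23, 6  ⇒  2A = -153, A = -76.5.
Then Σ (y_i + y_{i+1})·c_i = -1734, so ȳ = -1734 / (6·(-76.5)) = 34/9.

34/9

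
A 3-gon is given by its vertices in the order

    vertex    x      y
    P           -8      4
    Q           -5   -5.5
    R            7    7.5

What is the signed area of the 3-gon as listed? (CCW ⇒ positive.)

76.5

P→Q: (-8)(-5.5) − (-5)(4) = 64
Q→R: (-5)(7.5) − (7)(-5.5) = 1
R→P: (7)(4) − (-8)(7.5) = 88
Σ = 153
Signed area = Σ/2 = 76.5 (positive ⇒ counter-clockwise traversal).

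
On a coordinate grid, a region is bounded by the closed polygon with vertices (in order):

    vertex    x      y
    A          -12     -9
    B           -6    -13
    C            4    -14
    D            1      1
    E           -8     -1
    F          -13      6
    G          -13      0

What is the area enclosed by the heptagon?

Cross-terms: 102, 136, 18, 7, -61, 78, 117  ⇒  Σ = 397
Area = |Σ|/2 = 198.5.

198.5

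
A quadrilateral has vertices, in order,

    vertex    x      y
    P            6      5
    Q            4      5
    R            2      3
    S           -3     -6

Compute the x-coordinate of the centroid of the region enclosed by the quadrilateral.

Apply the surveyor's formula. First the cross-terms c_i = x_i·y_{i+1} − x_{i+1}·y_i:
  10, 2, -3, 21  ⇒  2A = 30, A = 15.
Then Σ (x_i + x_{i+1})·c_i = 178, so x̄ = 178 / (6·15) = 89/45.

89/45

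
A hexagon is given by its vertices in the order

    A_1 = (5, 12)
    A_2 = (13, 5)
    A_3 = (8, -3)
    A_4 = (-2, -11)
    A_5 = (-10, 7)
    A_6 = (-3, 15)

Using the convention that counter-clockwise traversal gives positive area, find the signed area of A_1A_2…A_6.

Apply the surveyor's formula: 2A = Σ (x_i·y_{i+1} − x_{i+1}·y_i), indices taken mod 6.
A_1→A_2: (5)(5) − (13)(12) = -131
A_2→A_3: (13)(-3) − (8)(5) = -79
A_3→A_4: (8)(-11) − (-2)(-3) = -94
A_4→A_5: (-2)(7) − (-10)(-11) = -124
A_5→A_6: (-10)(15) − (-3)(7) = -129
A_6→A_1: (-3)(12) − (5)(15) = -111
Σ = -668
Signed area = Σ/2 = -334 (negative ⇒ clockwise traversal).

-334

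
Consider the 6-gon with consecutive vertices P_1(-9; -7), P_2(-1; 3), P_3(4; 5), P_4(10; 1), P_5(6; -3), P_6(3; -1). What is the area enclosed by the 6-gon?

Σ = (-34) + (-17) + (-46) + (-36) + (3) + (-30) = -160
Area = |Σ|/2 = 80.

80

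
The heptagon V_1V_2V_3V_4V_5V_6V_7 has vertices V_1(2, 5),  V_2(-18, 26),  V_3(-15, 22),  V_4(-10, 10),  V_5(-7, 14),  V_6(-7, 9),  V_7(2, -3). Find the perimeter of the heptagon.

|V_1V_2| = √((-20)² + (21)²) = √841 = 29
|V_2V_3| = √((3)² + (-4)²) = √25 = 5
|V_3V_4| = √((5)² + (-12)²) = √169 = 13
|V_4V_5| = √((3)² + (4)²) = √25 = 5
|V_5V_6| = √((0)² + (-5)²) = √25 = 5
|V_6V_7| = √((9)² + (-12)²) = √225 = 15
|V_7V_1| = √((0)² + (8)²) = √64 = 8
Perimeter = 29 + 5 + 13 + 5 + 5 + 15 + 8 = 80.

80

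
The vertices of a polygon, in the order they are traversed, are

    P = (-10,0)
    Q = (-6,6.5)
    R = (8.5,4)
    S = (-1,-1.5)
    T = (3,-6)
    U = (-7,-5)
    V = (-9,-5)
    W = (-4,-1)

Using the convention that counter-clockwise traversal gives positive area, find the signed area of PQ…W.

-115.25

Apply the shoelace (surveyor's) formula: 2A = Σ (x_i·y_{i+1} − x_{i+1}·y_i), indices taken mod 8.
Cross-terms: -65, -79.25, -8.75, 10.5, -57, -10, -11, -10  ⇒  Σ = -230.5
Signed area = Σ/2 = -115.25 (negative ⇒ clockwise traversal).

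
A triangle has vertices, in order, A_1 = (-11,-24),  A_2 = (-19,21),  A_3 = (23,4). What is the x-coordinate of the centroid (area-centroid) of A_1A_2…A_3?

-7/3

Apply Gauss's area formula. First the cross-terms c_i = x_i·y_{i+1} − x_{i+1}·y_i:
  -687, -559, -508  ⇒  2A = -1754, A = -877.
Then Σ (x_i + x_{i+1})·c_i = 12278, so x̄ = 12278 / (6·(-877)) = -7/3.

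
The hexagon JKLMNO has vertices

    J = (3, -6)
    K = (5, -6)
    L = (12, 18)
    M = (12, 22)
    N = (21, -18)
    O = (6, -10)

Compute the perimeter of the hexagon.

94

|JK| = √((2)² + (0)²) = √4 = 2
|KL| = √((7)² + (24)²) = √625 = 25
|LM| = √((0)² + (4)²) = √16 = 4
|MN| = √((9)² + (-40)²) = √1681 = 41
|NO| = √((-15)² + (8)²) = √289 = 17
|OJ| = √((-3)² + (4)²) = √25 = 5
Perimeter = 2 + 25 + 4 + 41 + 17 + 5 = 94.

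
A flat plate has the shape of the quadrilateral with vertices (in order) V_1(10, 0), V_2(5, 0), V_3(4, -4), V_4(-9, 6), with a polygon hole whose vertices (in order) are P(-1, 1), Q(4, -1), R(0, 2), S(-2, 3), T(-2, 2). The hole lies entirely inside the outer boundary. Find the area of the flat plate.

40.5

Outer boundary:
V_1→V_2: (10)(0) − (5)(0) = 0
V_2→V_3: (5)(-4) − (4)(0) = -20
V_3→V_4: (4)(6) − (-9)(-4) = -12
V_4→V_1: (-9)(0) − (10)(6) = -60
Σ = -92
Area = |Σ|/2 = 46.
Hole:
Cross-terms: -3, 8, 4, 2, 0  ⇒  Σ = 11
Area = |Σ|/2 = 5.5.
Net area = 46 − 5.5 = 40.5.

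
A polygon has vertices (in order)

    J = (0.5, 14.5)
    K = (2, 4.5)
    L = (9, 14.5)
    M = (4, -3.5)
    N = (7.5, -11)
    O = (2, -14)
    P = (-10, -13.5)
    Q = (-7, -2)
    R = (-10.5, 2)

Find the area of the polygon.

329.125

Apply the shoelace formula: 2A = Σ (x_i·y_{i+1} − x_{i+1}·y_i), indices taken mod 9.
Σ = (-26.75) + (-11.5) + (-89.5) + (-17.75) + (-83) + (-167) + (-74.5) + (-35) + (-153.25) = -658.25
Area = |Σ|/2 = 329.125.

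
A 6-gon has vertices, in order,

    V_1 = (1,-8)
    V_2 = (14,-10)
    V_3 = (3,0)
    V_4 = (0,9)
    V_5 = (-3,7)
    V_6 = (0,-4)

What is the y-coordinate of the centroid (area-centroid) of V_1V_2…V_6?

-491/202

Apply the surveyor's formula. First the cross-terms c_i = x_i·y_{i+1} − x_{i+1}·y_i:
  102, 30, 27, 27, 12, 4  ⇒  2A = 202, A = 101.
Then Σ (y_i + y_{i+1})·c_i = -1473, so ȳ = -1473 / (6·101) = -491/202.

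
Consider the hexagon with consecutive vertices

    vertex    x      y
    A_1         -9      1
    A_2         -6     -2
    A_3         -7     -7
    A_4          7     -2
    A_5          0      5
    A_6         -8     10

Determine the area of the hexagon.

Apply the surveyor's formula: 2A = Σ (x_i·y_{i+1} − x_{i+1}·y_i), indices taken mod 6.
Σ = (24) + (28) + (63) + (35) + (40) + (82) = 272
Area = |Σ|/2 = 136.

136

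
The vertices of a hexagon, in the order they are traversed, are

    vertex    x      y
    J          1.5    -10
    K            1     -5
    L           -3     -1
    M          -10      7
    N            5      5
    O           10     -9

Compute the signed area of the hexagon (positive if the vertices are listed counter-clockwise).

-155.5

Apply the surveyor's formula: 2A = Σ (x_i·y_{i+1} − x_{i+1}·y_i), indices taken mod 6.
Cross-terms: 2.5, -16, -31, -85, -95, -86.5  ⇒  Σ = -311
Signed area = Σ/2 = -155.5 (negative ⇒ clockwise traversal).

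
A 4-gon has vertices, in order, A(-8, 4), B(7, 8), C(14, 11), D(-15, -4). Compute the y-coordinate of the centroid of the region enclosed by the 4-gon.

Apply the shoelace formula. First the cross-terms c_i = x_i·y_{i+1} − x_{i+1}·y_i:
  -92, -35, 109, -92  ⇒  2A = -110, A = -55.
Then Σ (y_i + y_{i+1})·c_i = -1006, so ȳ = -1006 / (6·(-55)) = 503/165.

503/165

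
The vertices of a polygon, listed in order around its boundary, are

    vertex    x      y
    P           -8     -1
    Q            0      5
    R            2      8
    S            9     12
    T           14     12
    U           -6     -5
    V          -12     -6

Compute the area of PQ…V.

108

Cross-terms: -40, -10, -48, -60, 2, -24, -36  ⇒  Σ = -216
Area = |Σ|/2 = 108.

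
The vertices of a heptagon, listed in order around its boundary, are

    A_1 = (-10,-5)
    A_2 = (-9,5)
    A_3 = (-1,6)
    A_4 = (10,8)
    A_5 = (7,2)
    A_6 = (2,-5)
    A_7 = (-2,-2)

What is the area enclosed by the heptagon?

155.5

Σ = (-95) + (-49) + (-68) + (-36) + (-39) + (-14) + (-10) = -311
Area = |Σ|/2 = 155.5.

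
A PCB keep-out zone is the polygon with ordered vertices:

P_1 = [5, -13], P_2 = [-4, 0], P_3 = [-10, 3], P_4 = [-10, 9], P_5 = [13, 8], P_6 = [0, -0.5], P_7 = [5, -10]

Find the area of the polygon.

Apply the surveyor's formula: 2A = Σ (x_i·y_{i+1} − x_{i+1}·y_i), indices taken mod 7.
P_1→P_2: (5)(0) − (-4)(-13) = -52
P_2→P_3: (-4)(3) − (-10)(0) = -12
P_3→P_4: (-10)(9) − (-10)(3) = -60
P_4→P_5: (-10)(8) − (13)(9) = -197
P_5→P_6: (13)(-0.5) − (0)(8) = -6.5
P_6→P_7: (0)(-10) − (5)(-0.5) = 2.5
P_7→P_1: (5)(-13) − (5)(-10) = -15
Σ = -340
Area = |Σ|/2 = 170.

170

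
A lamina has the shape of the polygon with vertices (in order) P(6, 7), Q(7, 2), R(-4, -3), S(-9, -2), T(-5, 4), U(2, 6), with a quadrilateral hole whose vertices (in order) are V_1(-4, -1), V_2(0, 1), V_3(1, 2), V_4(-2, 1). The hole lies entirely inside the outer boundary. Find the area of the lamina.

84.5

Outer boundary:
P→Q: (6)(2) − (7)(7) = -37
Q→R: (7)(-3) − (-4)(2) = -13
R→S: (-4)(-2) − (-9)(-3) = -19
S→T: (-9)(4) − (-5)(-2) = -46
T→U: (-5)(6) − (2)(4) = -38
U→P: (2)(7) − (6)(6) = -22
Σ = -175
Area = |Σ|/2 = 87.5.
Hole:
Apply the surveyor's formula: 2A = Σ (x_i·y_{i+1} − x_{i+1}·y_i), indices taken mod 4.
Σ = (-4) + (-1) + (5) + (6) = 6
Area = |Σ|/2 = 3.
Net area = 87.5 − 3 = 84.5.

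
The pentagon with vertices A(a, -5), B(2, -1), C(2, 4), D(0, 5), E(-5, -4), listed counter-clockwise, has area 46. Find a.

4

The doubled signed area Σ (x_i y_{i+1} − x_{i+1} y_i) is linear in a.
With a=0 it equals 80; the coefficient of a is 3 (from the two edges through A).
So 3·a + 80 = 2·46 = 92 ⇒ a = 4.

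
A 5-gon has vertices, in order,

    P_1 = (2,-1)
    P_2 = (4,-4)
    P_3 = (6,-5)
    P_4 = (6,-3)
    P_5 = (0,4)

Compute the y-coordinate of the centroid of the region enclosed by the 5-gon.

Apply the shoelace (surveyor's) formula. First the cross-terms c_i = x_i·y_{i+1} − x_{i+1}·y_i:
  -4, 4, 12, 24, -8  ⇒  2A = 28, A = 14.
Then Σ (y_i + y_{i+1})·c_i = -112, so ȳ = -112 / (6·14) = -4/3.

-4/3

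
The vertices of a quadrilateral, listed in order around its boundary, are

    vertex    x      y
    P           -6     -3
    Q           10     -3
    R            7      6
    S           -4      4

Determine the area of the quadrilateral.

Apply the surveyor's formula: 2A = Σ (x_i·y_{i+1} − x_{i+1}·y_i), indices taken mod 4.
Σ = (48) + (81) + (52) + (36) = 217
Area = |Σ|/2 = 108.5.

108.5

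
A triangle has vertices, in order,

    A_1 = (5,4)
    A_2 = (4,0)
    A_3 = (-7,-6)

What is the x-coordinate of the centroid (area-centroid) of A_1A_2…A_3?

Apply the shoelace (surveyor's) formula. First the cross-terms c_i = x_i·y_{i+1} − x_{i+1}·y_i:
  -16, -24, 2  ⇒  2A = -38, A = -19.
Then Σ (x_i + x_{i+1})·c_i = -76, so x̄ = -76 / (6·(-19)) = 2/3.

2/3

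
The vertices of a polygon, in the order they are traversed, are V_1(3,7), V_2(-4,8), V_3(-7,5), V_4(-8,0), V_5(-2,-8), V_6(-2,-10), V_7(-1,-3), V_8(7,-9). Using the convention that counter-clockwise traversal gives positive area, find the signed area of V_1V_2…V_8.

149

Σ = (52) + (36) + (40) + (64) + (4) + (-4) + (30) + (76) = 298
Signed area = Σ/2 = 149 (positive ⇒ counter-clockwise traversal).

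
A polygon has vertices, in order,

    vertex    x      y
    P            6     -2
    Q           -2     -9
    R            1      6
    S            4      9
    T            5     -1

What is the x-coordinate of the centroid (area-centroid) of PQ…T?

Apply the shoelace (surveyor's) formula. First the cross-terms c_i = x_i·y_{i+1} − x_{i+1}·y_i:
  -58, -3, -15, -49, -4  ⇒  2A = -129, A = -64.5.
Then Σ (x_i + x_{i+1})·c_i = -789, so x̄ = -789 / (6·(-64.5)) = 263/129.

263/129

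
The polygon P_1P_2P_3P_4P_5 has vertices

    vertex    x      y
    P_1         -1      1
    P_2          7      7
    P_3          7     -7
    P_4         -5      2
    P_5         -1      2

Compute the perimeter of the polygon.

44

|P_1P_2| = √((8)² + (6)²) = √100 = 10
|P_2P_3| = √((0)² + (-14)²) = √196 = 14
|P_3P_4| = √((-12)² + (9)²) = √225 = 15
|P_4P_5| = √((4)² + (0)²) = √16 = 4
|P_5P_1| = √((0)² + (-1)²) = √1 = 1
Perimeter = 10 + 14 + 15 + 4 + 1 = 44.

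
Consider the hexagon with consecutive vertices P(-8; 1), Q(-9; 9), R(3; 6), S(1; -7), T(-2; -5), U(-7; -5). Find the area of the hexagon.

Apply the shoelace formula: 2A = Σ (x_i·y_{i+1} − x_{i+1}·y_i), indices taken mod 6.
Cross-terms: -63, -81, -27, -19, -25, -47  ⇒  Σ = -262
Area = |Σ|/2 = 131.

131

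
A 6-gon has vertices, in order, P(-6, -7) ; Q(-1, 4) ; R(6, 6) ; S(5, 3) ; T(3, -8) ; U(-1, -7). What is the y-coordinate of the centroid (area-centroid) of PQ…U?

Apply the shoelace formula. First the cross-terms c_i = x_i·y_{i+1} − x_{i+1}·y_i:
  -31, -30, -12, -49, -29, -35  ⇒  2A = -186, A = -93.
Then Σ (y_i + y_{i+1})·c_i = 855, so ȳ = 855 / (6·(-93)) = -95/62.

-95/62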